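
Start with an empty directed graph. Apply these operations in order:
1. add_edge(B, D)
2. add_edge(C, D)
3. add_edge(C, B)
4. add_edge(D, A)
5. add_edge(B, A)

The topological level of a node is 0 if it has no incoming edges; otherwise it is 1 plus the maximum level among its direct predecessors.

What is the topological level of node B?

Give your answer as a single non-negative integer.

Op 1: add_edge(B, D). Edges now: 1
Op 2: add_edge(C, D). Edges now: 2
Op 3: add_edge(C, B). Edges now: 3
Op 4: add_edge(D, A). Edges now: 4
Op 5: add_edge(B, A). Edges now: 5
Compute levels (Kahn BFS):
  sources (in-degree 0): C
  process C: level=0
    C->B: in-degree(B)=0, level(B)=1, enqueue
    C->D: in-degree(D)=1, level(D)>=1
  process B: level=1
    B->A: in-degree(A)=1, level(A)>=2
    B->D: in-degree(D)=0, level(D)=2, enqueue
  process D: level=2
    D->A: in-degree(A)=0, level(A)=3, enqueue
  process A: level=3
All levels: A:3, B:1, C:0, D:2
level(B) = 1

Answer: 1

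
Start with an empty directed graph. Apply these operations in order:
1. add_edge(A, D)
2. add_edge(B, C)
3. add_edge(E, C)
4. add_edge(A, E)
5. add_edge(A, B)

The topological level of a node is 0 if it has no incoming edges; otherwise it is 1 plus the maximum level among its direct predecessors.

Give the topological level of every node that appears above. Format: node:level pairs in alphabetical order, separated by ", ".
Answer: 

Op 1: add_edge(A, D). Edges now: 1
Op 2: add_edge(B, C). Edges now: 2
Op 3: add_edge(E, C). Edges now: 3
Op 4: add_edge(A, E). Edges now: 4
Op 5: add_edge(A, B). Edges now: 5
Compute levels (Kahn BFS):
  sources (in-degree 0): A
  process A: level=0
    A->B: in-degree(B)=0, level(B)=1, enqueue
    A->D: in-degree(D)=0, level(D)=1, enqueue
    A->E: in-degree(E)=0, level(E)=1, enqueue
  process B: level=1
    B->C: in-degree(C)=1, level(C)>=2
  process D: level=1
  process E: level=1
    E->C: in-degree(C)=0, level(C)=2, enqueue
  process C: level=2
All levels: A:0, B:1, C:2, D:1, E:1

Answer: A:0, B:1, C:2, D:1, E:1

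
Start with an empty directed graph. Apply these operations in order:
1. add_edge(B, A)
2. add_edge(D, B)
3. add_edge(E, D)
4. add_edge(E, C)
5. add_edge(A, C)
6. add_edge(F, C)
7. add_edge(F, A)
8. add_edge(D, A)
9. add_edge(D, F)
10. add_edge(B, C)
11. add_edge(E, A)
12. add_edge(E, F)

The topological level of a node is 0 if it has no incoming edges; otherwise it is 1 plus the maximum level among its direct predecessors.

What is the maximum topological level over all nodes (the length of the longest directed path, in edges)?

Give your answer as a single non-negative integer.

Answer: 4

Derivation:
Op 1: add_edge(B, A). Edges now: 1
Op 2: add_edge(D, B). Edges now: 2
Op 3: add_edge(E, D). Edges now: 3
Op 4: add_edge(E, C). Edges now: 4
Op 5: add_edge(A, C). Edges now: 5
Op 6: add_edge(F, C). Edges now: 6
Op 7: add_edge(F, A). Edges now: 7
Op 8: add_edge(D, A). Edges now: 8
Op 9: add_edge(D, F). Edges now: 9
Op 10: add_edge(B, C). Edges now: 10
Op 11: add_edge(E, A). Edges now: 11
Op 12: add_edge(E, F). Edges now: 12
Compute levels (Kahn BFS):
  sources (in-degree 0): E
  process E: level=0
    E->A: in-degree(A)=3, level(A)>=1
    E->C: in-degree(C)=3, level(C)>=1
    E->D: in-degree(D)=0, level(D)=1, enqueue
    E->F: in-degree(F)=1, level(F)>=1
  process D: level=1
    D->A: in-degree(A)=2, level(A)>=2
    D->B: in-degree(B)=0, level(B)=2, enqueue
    D->F: in-degree(F)=0, level(F)=2, enqueue
  process B: level=2
    B->A: in-degree(A)=1, level(A)>=3
    B->C: in-degree(C)=2, level(C)>=3
  process F: level=2
    F->A: in-degree(A)=0, level(A)=3, enqueue
    F->C: in-degree(C)=1, level(C)>=3
  process A: level=3
    A->C: in-degree(C)=0, level(C)=4, enqueue
  process C: level=4
All levels: A:3, B:2, C:4, D:1, E:0, F:2
max level = 4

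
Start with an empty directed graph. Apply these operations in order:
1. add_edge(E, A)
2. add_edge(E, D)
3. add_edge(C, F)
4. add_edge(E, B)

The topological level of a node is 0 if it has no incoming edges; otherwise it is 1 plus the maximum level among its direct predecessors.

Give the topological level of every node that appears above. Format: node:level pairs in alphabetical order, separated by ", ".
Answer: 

Answer: A:1, B:1, C:0, D:1, E:0, F:1

Derivation:
Op 1: add_edge(E, A). Edges now: 1
Op 2: add_edge(E, D). Edges now: 2
Op 3: add_edge(C, F). Edges now: 3
Op 4: add_edge(E, B). Edges now: 4
Compute levels (Kahn BFS):
  sources (in-degree 0): C, E
  process C: level=0
    C->F: in-degree(F)=0, level(F)=1, enqueue
  process E: level=0
    E->A: in-degree(A)=0, level(A)=1, enqueue
    E->B: in-degree(B)=0, level(B)=1, enqueue
    E->D: in-degree(D)=0, level(D)=1, enqueue
  process F: level=1
  process A: level=1
  process B: level=1
  process D: level=1
All levels: A:1, B:1, C:0, D:1, E:0, F:1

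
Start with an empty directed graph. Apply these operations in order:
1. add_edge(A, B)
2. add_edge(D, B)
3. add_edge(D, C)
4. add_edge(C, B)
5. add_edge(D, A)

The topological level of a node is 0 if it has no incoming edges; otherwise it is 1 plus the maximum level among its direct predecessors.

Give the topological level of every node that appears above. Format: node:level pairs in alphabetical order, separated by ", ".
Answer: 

Answer: A:1, B:2, C:1, D:0

Derivation:
Op 1: add_edge(A, B). Edges now: 1
Op 2: add_edge(D, B). Edges now: 2
Op 3: add_edge(D, C). Edges now: 3
Op 4: add_edge(C, B). Edges now: 4
Op 5: add_edge(D, A). Edges now: 5
Compute levels (Kahn BFS):
  sources (in-degree 0): D
  process D: level=0
    D->A: in-degree(A)=0, level(A)=1, enqueue
    D->B: in-degree(B)=2, level(B)>=1
    D->C: in-degree(C)=0, level(C)=1, enqueue
  process A: level=1
    A->B: in-degree(B)=1, level(B)>=2
  process C: level=1
    C->B: in-degree(B)=0, level(B)=2, enqueue
  process B: level=2
All levels: A:1, B:2, C:1, D:0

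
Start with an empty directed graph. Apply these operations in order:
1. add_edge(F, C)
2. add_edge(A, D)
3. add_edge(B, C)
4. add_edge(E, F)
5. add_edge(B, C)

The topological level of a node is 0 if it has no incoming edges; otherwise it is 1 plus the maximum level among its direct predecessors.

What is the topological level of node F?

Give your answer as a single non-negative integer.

Op 1: add_edge(F, C). Edges now: 1
Op 2: add_edge(A, D). Edges now: 2
Op 3: add_edge(B, C). Edges now: 3
Op 4: add_edge(E, F). Edges now: 4
Op 5: add_edge(B, C) (duplicate, no change). Edges now: 4
Compute levels (Kahn BFS):
  sources (in-degree 0): A, B, E
  process A: level=0
    A->D: in-degree(D)=0, level(D)=1, enqueue
  process B: level=0
    B->C: in-degree(C)=1, level(C)>=1
  process E: level=0
    E->F: in-degree(F)=0, level(F)=1, enqueue
  process D: level=1
  process F: level=1
    F->C: in-degree(C)=0, level(C)=2, enqueue
  process C: level=2
All levels: A:0, B:0, C:2, D:1, E:0, F:1
level(F) = 1

Answer: 1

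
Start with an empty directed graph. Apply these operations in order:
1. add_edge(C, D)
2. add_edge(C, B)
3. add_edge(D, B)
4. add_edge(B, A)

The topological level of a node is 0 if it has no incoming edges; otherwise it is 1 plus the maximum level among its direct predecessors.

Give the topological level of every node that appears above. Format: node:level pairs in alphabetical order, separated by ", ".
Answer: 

Op 1: add_edge(C, D). Edges now: 1
Op 2: add_edge(C, B). Edges now: 2
Op 3: add_edge(D, B). Edges now: 3
Op 4: add_edge(B, A). Edges now: 4
Compute levels (Kahn BFS):
  sources (in-degree 0): C
  process C: level=0
    C->B: in-degree(B)=1, level(B)>=1
    C->D: in-degree(D)=0, level(D)=1, enqueue
  process D: level=1
    D->B: in-degree(B)=0, level(B)=2, enqueue
  process B: level=2
    B->A: in-degree(A)=0, level(A)=3, enqueue
  process A: level=3
All levels: A:3, B:2, C:0, D:1

Answer: A:3, B:2, C:0, D:1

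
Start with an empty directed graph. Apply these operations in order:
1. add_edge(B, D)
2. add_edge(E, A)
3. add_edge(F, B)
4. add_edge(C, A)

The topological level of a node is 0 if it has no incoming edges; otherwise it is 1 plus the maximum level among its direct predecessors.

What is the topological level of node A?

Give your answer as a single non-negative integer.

Answer: 1

Derivation:
Op 1: add_edge(B, D). Edges now: 1
Op 2: add_edge(E, A). Edges now: 2
Op 3: add_edge(F, B). Edges now: 3
Op 4: add_edge(C, A). Edges now: 4
Compute levels (Kahn BFS):
  sources (in-degree 0): C, E, F
  process C: level=0
    C->A: in-degree(A)=1, level(A)>=1
  process E: level=0
    E->A: in-degree(A)=0, level(A)=1, enqueue
  process F: level=0
    F->B: in-degree(B)=0, level(B)=1, enqueue
  process A: level=1
  process B: level=1
    B->D: in-degree(D)=0, level(D)=2, enqueue
  process D: level=2
All levels: A:1, B:1, C:0, D:2, E:0, F:0
level(A) = 1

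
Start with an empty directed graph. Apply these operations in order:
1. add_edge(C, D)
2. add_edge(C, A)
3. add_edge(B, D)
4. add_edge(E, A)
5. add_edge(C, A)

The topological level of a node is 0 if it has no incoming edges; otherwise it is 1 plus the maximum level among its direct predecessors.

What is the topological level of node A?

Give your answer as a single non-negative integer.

Answer: 1

Derivation:
Op 1: add_edge(C, D). Edges now: 1
Op 2: add_edge(C, A). Edges now: 2
Op 3: add_edge(B, D). Edges now: 3
Op 4: add_edge(E, A). Edges now: 4
Op 5: add_edge(C, A) (duplicate, no change). Edges now: 4
Compute levels (Kahn BFS):
  sources (in-degree 0): B, C, E
  process B: level=0
    B->D: in-degree(D)=1, level(D)>=1
  process C: level=0
    C->A: in-degree(A)=1, level(A)>=1
    C->D: in-degree(D)=0, level(D)=1, enqueue
  process E: level=0
    E->A: in-degree(A)=0, level(A)=1, enqueue
  process D: level=1
  process A: level=1
All levels: A:1, B:0, C:0, D:1, E:0
level(A) = 1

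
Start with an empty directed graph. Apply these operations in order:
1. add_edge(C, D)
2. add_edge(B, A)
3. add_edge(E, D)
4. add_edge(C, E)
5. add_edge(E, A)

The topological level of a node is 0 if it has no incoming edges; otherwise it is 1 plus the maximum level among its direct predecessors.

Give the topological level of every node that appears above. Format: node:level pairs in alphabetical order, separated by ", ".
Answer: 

Op 1: add_edge(C, D). Edges now: 1
Op 2: add_edge(B, A). Edges now: 2
Op 3: add_edge(E, D). Edges now: 3
Op 4: add_edge(C, E). Edges now: 4
Op 5: add_edge(E, A). Edges now: 5
Compute levels (Kahn BFS):
  sources (in-degree 0): B, C
  process B: level=0
    B->A: in-degree(A)=1, level(A)>=1
  process C: level=0
    C->D: in-degree(D)=1, level(D)>=1
    C->E: in-degree(E)=0, level(E)=1, enqueue
  process E: level=1
    E->A: in-degree(A)=0, level(A)=2, enqueue
    E->D: in-degree(D)=0, level(D)=2, enqueue
  process A: level=2
  process D: level=2
All levels: A:2, B:0, C:0, D:2, E:1

Answer: A:2, B:0, C:0, D:2, E:1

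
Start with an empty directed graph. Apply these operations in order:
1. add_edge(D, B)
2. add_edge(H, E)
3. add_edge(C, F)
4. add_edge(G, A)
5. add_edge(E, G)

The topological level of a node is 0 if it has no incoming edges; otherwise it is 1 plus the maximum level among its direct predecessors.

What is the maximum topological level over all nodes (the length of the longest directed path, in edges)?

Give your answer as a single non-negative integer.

Op 1: add_edge(D, B). Edges now: 1
Op 2: add_edge(H, E). Edges now: 2
Op 3: add_edge(C, F). Edges now: 3
Op 4: add_edge(G, A). Edges now: 4
Op 5: add_edge(E, G). Edges now: 5
Compute levels (Kahn BFS):
  sources (in-degree 0): C, D, H
  process C: level=0
    C->F: in-degree(F)=0, level(F)=1, enqueue
  process D: level=0
    D->B: in-degree(B)=0, level(B)=1, enqueue
  process H: level=0
    H->E: in-degree(E)=0, level(E)=1, enqueue
  process F: level=1
  process B: level=1
  process E: level=1
    E->G: in-degree(G)=0, level(G)=2, enqueue
  process G: level=2
    G->A: in-degree(A)=0, level(A)=3, enqueue
  process A: level=3
All levels: A:3, B:1, C:0, D:0, E:1, F:1, G:2, H:0
max level = 3

Answer: 3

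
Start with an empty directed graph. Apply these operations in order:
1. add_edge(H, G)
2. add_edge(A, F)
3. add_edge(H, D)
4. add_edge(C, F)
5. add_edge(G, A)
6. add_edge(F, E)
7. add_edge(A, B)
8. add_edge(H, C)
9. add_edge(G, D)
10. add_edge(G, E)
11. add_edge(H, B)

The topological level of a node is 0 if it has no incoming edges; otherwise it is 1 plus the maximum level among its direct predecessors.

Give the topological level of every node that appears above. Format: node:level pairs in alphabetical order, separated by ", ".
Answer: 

Answer: A:2, B:3, C:1, D:2, E:4, F:3, G:1, H:0

Derivation:
Op 1: add_edge(H, G). Edges now: 1
Op 2: add_edge(A, F). Edges now: 2
Op 3: add_edge(H, D). Edges now: 3
Op 4: add_edge(C, F). Edges now: 4
Op 5: add_edge(G, A). Edges now: 5
Op 6: add_edge(F, E). Edges now: 6
Op 7: add_edge(A, B). Edges now: 7
Op 8: add_edge(H, C). Edges now: 8
Op 9: add_edge(G, D). Edges now: 9
Op 10: add_edge(G, E). Edges now: 10
Op 11: add_edge(H, B). Edges now: 11
Compute levels (Kahn BFS):
  sources (in-degree 0): H
  process H: level=0
    H->B: in-degree(B)=1, level(B)>=1
    H->C: in-degree(C)=0, level(C)=1, enqueue
    H->D: in-degree(D)=1, level(D)>=1
    H->G: in-degree(G)=0, level(G)=1, enqueue
  process C: level=1
    C->F: in-degree(F)=1, level(F)>=2
  process G: level=1
    G->A: in-degree(A)=0, level(A)=2, enqueue
    G->D: in-degree(D)=0, level(D)=2, enqueue
    G->E: in-degree(E)=1, level(E)>=2
  process A: level=2
    A->B: in-degree(B)=0, level(B)=3, enqueue
    A->F: in-degree(F)=0, level(F)=3, enqueue
  process D: level=2
  process B: level=3
  process F: level=3
    F->E: in-degree(E)=0, level(E)=4, enqueue
  process E: level=4
All levels: A:2, B:3, C:1, D:2, E:4, F:3, G:1, H:0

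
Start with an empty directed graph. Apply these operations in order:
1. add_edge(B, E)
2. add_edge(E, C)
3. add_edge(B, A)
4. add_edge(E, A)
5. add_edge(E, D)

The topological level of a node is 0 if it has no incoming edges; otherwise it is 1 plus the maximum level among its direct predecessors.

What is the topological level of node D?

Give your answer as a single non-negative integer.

Answer: 2

Derivation:
Op 1: add_edge(B, E). Edges now: 1
Op 2: add_edge(E, C). Edges now: 2
Op 3: add_edge(B, A). Edges now: 3
Op 4: add_edge(E, A). Edges now: 4
Op 5: add_edge(E, D). Edges now: 5
Compute levels (Kahn BFS):
  sources (in-degree 0): B
  process B: level=0
    B->A: in-degree(A)=1, level(A)>=1
    B->E: in-degree(E)=0, level(E)=1, enqueue
  process E: level=1
    E->A: in-degree(A)=0, level(A)=2, enqueue
    E->C: in-degree(C)=0, level(C)=2, enqueue
    E->D: in-degree(D)=0, level(D)=2, enqueue
  process A: level=2
  process C: level=2
  process D: level=2
All levels: A:2, B:0, C:2, D:2, E:1
level(D) = 2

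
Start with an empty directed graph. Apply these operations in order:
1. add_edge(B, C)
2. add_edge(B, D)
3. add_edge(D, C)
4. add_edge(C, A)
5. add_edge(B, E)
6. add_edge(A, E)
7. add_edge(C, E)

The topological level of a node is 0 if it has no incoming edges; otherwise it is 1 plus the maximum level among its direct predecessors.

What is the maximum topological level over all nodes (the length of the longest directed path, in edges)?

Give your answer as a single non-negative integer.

Op 1: add_edge(B, C). Edges now: 1
Op 2: add_edge(B, D). Edges now: 2
Op 3: add_edge(D, C). Edges now: 3
Op 4: add_edge(C, A). Edges now: 4
Op 5: add_edge(B, E). Edges now: 5
Op 6: add_edge(A, E). Edges now: 6
Op 7: add_edge(C, E). Edges now: 7
Compute levels (Kahn BFS):
  sources (in-degree 0): B
  process B: level=0
    B->C: in-degree(C)=1, level(C)>=1
    B->D: in-degree(D)=0, level(D)=1, enqueue
    B->E: in-degree(E)=2, level(E)>=1
  process D: level=1
    D->C: in-degree(C)=0, level(C)=2, enqueue
  process C: level=2
    C->A: in-degree(A)=0, level(A)=3, enqueue
    C->E: in-degree(E)=1, level(E)>=3
  process A: level=3
    A->E: in-degree(E)=0, level(E)=4, enqueue
  process E: level=4
All levels: A:3, B:0, C:2, D:1, E:4
max level = 4

Answer: 4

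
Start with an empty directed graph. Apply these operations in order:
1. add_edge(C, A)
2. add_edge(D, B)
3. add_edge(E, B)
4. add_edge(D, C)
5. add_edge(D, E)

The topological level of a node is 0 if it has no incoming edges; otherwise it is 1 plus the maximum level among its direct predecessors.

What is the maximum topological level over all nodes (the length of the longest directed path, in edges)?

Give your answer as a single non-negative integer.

Op 1: add_edge(C, A). Edges now: 1
Op 2: add_edge(D, B). Edges now: 2
Op 3: add_edge(E, B). Edges now: 3
Op 4: add_edge(D, C). Edges now: 4
Op 5: add_edge(D, E). Edges now: 5
Compute levels (Kahn BFS):
  sources (in-degree 0): D
  process D: level=0
    D->B: in-degree(B)=1, level(B)>=1
    D->C: in-degree(C)=0, level(C)=1, enqueue
    D->E: in-degree(E)=0, level(E)=1, enqueue
  process C: level=1
    C->A: in-degree(A)=0, level(A)=2, enqueue
  process E: level=1
    E->B: in-degree(B)=0, level(B)=2, enqueue
  process A: level=2
  process B: level=2
All levels: A:2, B:2, C:1, D:0, E:1
max level = 2

Answer: 2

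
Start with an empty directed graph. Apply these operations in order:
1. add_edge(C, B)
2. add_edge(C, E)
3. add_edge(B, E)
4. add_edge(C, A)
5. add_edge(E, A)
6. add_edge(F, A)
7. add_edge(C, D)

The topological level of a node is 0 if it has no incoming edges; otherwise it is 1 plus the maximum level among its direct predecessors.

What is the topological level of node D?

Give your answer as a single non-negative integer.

Op 1: add_edge(C, B). Edges now: 1
Op 2: add_edge(C, E). Edges now: 2
Op 3: add_edge(B, E). Edges now: 3
Op 4: add_edge(C, A). Edges now: 4
Op 5: add_edge(E, A). Edges now: 5
Op 6: add_edge(F, A). Edges now: 6
Op 7: add_edge(C, D). Edges now: 7
Compute levels (Kahn BFS):
  sources (in-degree 0): C, F
  process C: level=0
    C->A: in-degree(A)=2, level(A)>=1
    C->B: in-degree(B)=0, level(B)=1, enqueue
    C->D: in-degree(D)=0, level(D)=1, enqueue
    C->E: in-degree(E)=1, level(E)>=1
  process F: level=0
    F->A: in-degree(A)=1, level(A)>=1
  process B: level=1
    B->E: in-degree(E)=0, level(E)=2, enqueue
  process D: level=1
  process E: level=2
    E->A: in-degree(A)=0, level(A)=3, enqueue
  process A: level=3
All levels: A:3, B:1, C:0, D:1, E:2, F:0
level(D) = 1

Answer: 1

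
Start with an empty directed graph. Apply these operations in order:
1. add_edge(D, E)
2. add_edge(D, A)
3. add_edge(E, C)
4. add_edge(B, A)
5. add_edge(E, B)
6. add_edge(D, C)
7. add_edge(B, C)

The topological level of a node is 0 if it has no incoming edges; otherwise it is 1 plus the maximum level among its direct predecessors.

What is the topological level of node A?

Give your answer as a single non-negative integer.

Answer: 3

Derivation:
Op 1: add_edge(D, E). Edges now: 1
Op 2: add_edge(D, A). Edges now: 2
Op 3: add_edge(E, C). Edges now: 3
Op 4: add_edge(B, A). Edges now: 4
Op 5: add_edge(E, B). Edges now: 5
Op 6: add_edge(D, C). Edges now: 6
Op 7: add_edge(B, C). Edges now: 7
Compute levels (Kahn BFS):
  sources (in-degree 0): D
  process D: level=0
    D->A: in-degree(A)=1, level(A)>=1
    D->C: in-degree(C)=2, level(C)>=1
    D->E: in-degree(E)=0, level(E)=1, enqueue
  process E: level=1
    E->B: in-degree(B)=0, level(B)=2, enqueue
    E->C: in-degree(C)=1, level(C)>=2
  process B: level=2
    B->A: in-degree(A)=0, level(A)=3, enqueue
    B->C: in-degree(C)=0, level(C)=3, enqueue
  process A: level=3
  process C: level=3
All levels: A:3, B:2, C:3, D:0, E:1
level(A) = 3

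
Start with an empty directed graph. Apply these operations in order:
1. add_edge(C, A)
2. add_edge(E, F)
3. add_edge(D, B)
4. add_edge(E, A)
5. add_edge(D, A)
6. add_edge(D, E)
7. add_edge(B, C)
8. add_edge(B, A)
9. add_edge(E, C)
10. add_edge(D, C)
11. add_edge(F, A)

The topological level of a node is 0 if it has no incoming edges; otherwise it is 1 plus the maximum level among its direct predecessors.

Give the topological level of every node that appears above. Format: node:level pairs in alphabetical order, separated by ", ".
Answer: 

Op 1: add_edge(C, A). Edges now: 1
Op 2: add_edge(E, F). Edges now: 2
Op 3: add_edge(D, B). Edges now: 3
Op 4: add_edge(E, A). Edges now: 4
Op 5: add_edge(D, A). Edges now: 5
Op 6: add_edge(D, E). Edges now: 6
Op 7: add_edge(B, C). Edges now: 7
Op 8: add_edge(B, A). Edges now: 8
Op 9: add_edge(E, C). Edges now: 9
Op 10: add_edge(D, C). Edges now: 10
Op 11: add_edge(F, A). Edges now: 11
Compute levels (Kahn BFS):
  sources (in-degree 0): D
  process D: level=0
    D->A: in-degree(A)=4, level(A)>=1
    D->B: in-degree(B)=0, level(B)=1, enqueue
    D->C: in-degree(C)=2, level(C)>=1
    D->E: in-degree(E)=0, level(E)=1, enqueue
  process B: level=1
    B->A: in-degree(A)=3, level(A)>=2
    B->C: in-degree(C)=1, level(C)>=2
  process E: level=1
    E->A: in-degree(A)=2, level(A)>=2
    E->C: in-degree(C)=0, level(C)=2, enqueue
    E->F: in-degree(F)=0, level(F)=2, enqueue
  process C: level=2
    C->A: in-degree(A)=1, level(A)>=3
  process F: level=2
    F->A: in-degree(A)=0, level(A)=3, enqueue
  process A: level=3
All levels: A:3, B:1, C:2, D:0, E:1, F:2

Answer: A:3, B:1, C:2, D:0, E:1, F:2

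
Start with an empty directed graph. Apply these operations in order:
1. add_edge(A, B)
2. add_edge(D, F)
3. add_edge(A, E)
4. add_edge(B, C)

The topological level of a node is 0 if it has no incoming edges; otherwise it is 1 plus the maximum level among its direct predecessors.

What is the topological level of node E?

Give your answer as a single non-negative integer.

Op 1: add_edge(A, B). Edges now: 1
Op 2: add_edge(D, F). Edges now: 2
Op 3: add_edge(A, E). Edges now: 3
Op 4: add_edge(B, C). Edges now: 4
Compute levels (Kahn BFS):
  sources (in-degree 0): A, D
  process A: level=0
    A->B: in-degree(B)=0, level(B)=1, enqueue
    A->E: in-degree(E)=0, level(E)=1, enqueue
  process D: level=0
    D->F: in-degree(F)=0, level(F)=1, enqueue
  process B: level=1
    B->C: in-degree(C)=0, level(C)=2, enqueue
  process E: level=1
  process F: level=1
  process C: level=2
All levels: A:0, B:1, C:2, D:0, E:1, F:1
level(E) = 1

Answer: 1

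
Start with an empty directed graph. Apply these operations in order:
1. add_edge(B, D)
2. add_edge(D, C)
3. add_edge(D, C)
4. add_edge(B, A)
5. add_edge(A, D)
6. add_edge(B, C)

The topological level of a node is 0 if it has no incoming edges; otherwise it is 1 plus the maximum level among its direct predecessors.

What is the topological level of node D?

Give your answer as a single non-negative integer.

Op 1: add_edge(B, D). Edges now: 1
Op 2: add_edge(D, C). Edges now: 2
Op 3: add_edge(D, C) (duplicate, no change). Edges now: 2
Op 4: add_edge(B, A). Edges now: 3
Op 5: add_edge(A, D). Edges now: 4
Op 6: add_edge(B, C). Edges now: 5
Compute levels (Kahn BFS):
  sources (in-degree 0): B
  process B: level=0
    B->A: in-degree(A)=0, level(A)=1, enqueue
    B->C: in-degree(C)=1, level(C)>=1
    B->D: in-degree(D)=1, level(D)>=1
  process A: level=1
    A->D: in-degree(D)=0, level(D)=2, enqueue
  process D: level=2
    D->C: in-degree(C)=0, level(C)=3, enqueue
  process C: level=3
All levels: A:1, B:0, C:3, D:2
level(D) = 2

Answer: 2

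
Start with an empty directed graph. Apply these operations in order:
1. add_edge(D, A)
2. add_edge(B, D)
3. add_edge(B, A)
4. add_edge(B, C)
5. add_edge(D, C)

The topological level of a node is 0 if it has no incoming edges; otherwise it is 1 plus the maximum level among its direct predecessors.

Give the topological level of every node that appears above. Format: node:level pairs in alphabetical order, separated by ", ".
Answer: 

Op 1: add_edge(D, A). Edges now: 1
Op 2: add_edge(B, D). Edges now: 2
Op 3: add_edge(B, A). Edges now: 3
Op 4: add_edge(B, C). Edges now: 4
Op 5: add_edge(D, C). Edges now: 5
Compute levels (Kahn BFS):
  sources (in-degree 0): B
  process B: level=0
    B->A: in-degree(A)=1, level(A)>=1
    B->C: in-degree(C)=1, level(C)>=1
    B->D: in-degree(D)=0, level(D)=1, enqueue
  process D: level=1
    D->A: in-degree(A)=0, level(A)=2, enqueue
    D->C: in-degree(C)=0, level(C)=2, enqueue
  process A: level=2
  process C: level=2
All levels: A:2, B:0, C:2, D:1

Answer: A:2, B:0, C:2, D:1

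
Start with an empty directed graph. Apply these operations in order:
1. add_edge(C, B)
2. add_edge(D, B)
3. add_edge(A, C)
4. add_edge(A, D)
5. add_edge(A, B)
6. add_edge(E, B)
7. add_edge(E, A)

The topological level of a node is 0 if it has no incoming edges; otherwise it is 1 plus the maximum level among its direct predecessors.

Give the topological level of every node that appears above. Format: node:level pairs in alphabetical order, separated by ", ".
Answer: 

Op 1: add_edge(C, B). Edges now: 1
Op 2: add_edge(D, B). Edges now: 2
Op 3: add_edge(A, C). Edges now: 3
Op 4: add_edge(A, D). Edges now: 4
Op 5: add_edge(A, B). Edges now: 5
Op 6: add_edge(E, B). Edges now: 6
Op 7: add_edge(E, A). Edges now: 7
Compute levels (Kahn BFS):
  sources (in-degree 0): E
  process E: level=0
    E->A: in-degree(A)=0, level(A)=1, enqueue
    E->B: in-degree(B)=3, level(B)>=1
  process A: level=1
    A->B: in-degree(B)=2, level(B)>=2
    A->C: in-degree(C)=0, level(C)=2, enqueue
    A->D: in-degree(D)=0, level(D)=2, enqueue
  process C: level=2
    C->B: in-degree(B)=1, level(B)>=3
  process D: level=2
    D->B: in-degree(B)=0, level(B)=3, enqueue
  process B: level=3
All levels: A:1, B:3, C:2, D:2, E:0

Answer: A:1, B:3, C:2, D:2, E:0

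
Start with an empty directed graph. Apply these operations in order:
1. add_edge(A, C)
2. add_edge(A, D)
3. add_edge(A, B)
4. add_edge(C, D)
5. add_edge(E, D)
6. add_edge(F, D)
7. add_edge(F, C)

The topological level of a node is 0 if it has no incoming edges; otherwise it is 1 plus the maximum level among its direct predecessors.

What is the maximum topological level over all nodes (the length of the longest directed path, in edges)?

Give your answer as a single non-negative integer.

Answer: 2

Derivation:
Op 1: add_edge(A, C). Edges now: 1
Op 2: add_edge(A, D). Edges now: 2
Op 3: add_edge(A, B). Edges now: 3
Op 4: add_edge(C, D). Edges now: 4
Op 5: add_edge(E, D). Edges now: 5
Op 6: add_edge(F, D). Edges now: 6
Op 7: add_edge(F, C). Edges now: 7
Compute levels (Kahn BFS):
  sources (in-degree 0): A, E, F
  process A: level=0
    A->B: in-degree(B)=0, level(B)=1, enqueue
    A->C: in-degree(C)=1, level(C)>=1
    A->D: in-degree(D)=3, level(D)>=1
  process E: level=0
    E->D: in-degree(D)=2, level(D)>=1
  process F: level=0
    F->C: in-degree(C)=0, level(C)=1, enqueue
    F->D: in-degree(D)=1, level(D)>=1
  process B: level=1
  process C: level=1
    C->D: in-degree(D)=0, level(D)=2, enqueue
  process D: level=2
All levels: A:0, B:1, C:1, D:2, E:0, F:0
max level = 2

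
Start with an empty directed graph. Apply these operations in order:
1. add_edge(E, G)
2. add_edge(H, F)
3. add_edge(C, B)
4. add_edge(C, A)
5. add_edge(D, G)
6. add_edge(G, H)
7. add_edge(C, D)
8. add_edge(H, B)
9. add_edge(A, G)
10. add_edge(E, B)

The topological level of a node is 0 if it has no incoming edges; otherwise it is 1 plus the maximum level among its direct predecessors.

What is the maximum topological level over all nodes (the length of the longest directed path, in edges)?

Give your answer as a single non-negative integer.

Op 1: add_edge(E, G). Edges now: 1
Op 2: add_edge(H, F). Edges now: 2
Op 3: add_edge(C, B). Edges now: 3
Op 4: add_edge(C, A). Edges now: 4
Op 5: add_edge(D, G). Edges now: 5
Op 6: add_edge(G, H). Edges now: 6
Op 7: add_edge(C, D). Edges now: 7
Op 8: add_edge(H, B). Edges now: 8
Op 9: add_edge(A, G). Edges now: 9
Op 10: add_edge(E, B). Edges now: 10
Compute levels (Kahn BFS):
  sources (in-degree 0): C, E
  process C: level=0
    C->A: in-degree(A)=0, level(A)=1, enqueue
    C->B: in-degree(B)=2, level(B)>=1
    C->D: in-degree(D)=0, level(D)=1, enqueue
  process E: level=0
    E->B: in-degree(B)=1, level(B)>=1
    E->G: in-degree(G)=2, level(G)>=1
  process A: level=1
    A->G: in-degree(G)=1, level(G)>=2
  process D: level=1
    D->G: in-degree(G)=0, level(G)=2, enqueue
  process G: level=2
    G->H: in-degree(H)=0, level(H)=3, enqueue
  process H: level=3
    H->B: in-degree(B)=0, level(B)=4, enqueue
    H->F: in-degree(F)=0, level(F)=4, enqueue
  process B: level=4
  process F: level=4
All levels: A:1, B:4, C:0, D:1, E:0, F:4, G:2, H:3
max level = 4

Answer: 4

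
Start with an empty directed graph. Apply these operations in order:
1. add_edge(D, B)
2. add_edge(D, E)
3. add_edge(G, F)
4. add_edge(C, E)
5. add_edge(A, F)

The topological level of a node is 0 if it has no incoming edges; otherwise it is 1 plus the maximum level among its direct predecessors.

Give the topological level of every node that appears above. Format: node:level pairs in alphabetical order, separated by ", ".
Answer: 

Op 1: add_edge(D, B). Edges now: 1
Op 2: add_edge(D, E). Edges now: 2
Op 3: add_edge(G, F). Edges now: 3
Op 4: add_edge(C, E). Edges now: 4
Op 5: add_edge(A, F). Edges now: 5
Compute levels (Kahn BFS):
  sources (in-degree 0): A, C, D, G
  process A: level=0
    A->F: in-degree(F)=1, level(F)>=1
  process C: level=0
    C->E: in-degree(E)=1, level(E)>=1
  process D: level=0
    D->B: in-degree(B)=0, level(B)=1, enqueue
    D->E: in-degree(E)=0, level(E)=1, enqueue
  process G: level=0
    G->F: in-degree(F)=0, level(F)=1, enqueue
  process B: level=1
  process E: level=1
  process F: level=1
All levels: A:0, B:1, C:0, D:0, E:1, F:1, G:0

Answer: A:0, B:1, C:0, D:0, E:1, F:1, G:0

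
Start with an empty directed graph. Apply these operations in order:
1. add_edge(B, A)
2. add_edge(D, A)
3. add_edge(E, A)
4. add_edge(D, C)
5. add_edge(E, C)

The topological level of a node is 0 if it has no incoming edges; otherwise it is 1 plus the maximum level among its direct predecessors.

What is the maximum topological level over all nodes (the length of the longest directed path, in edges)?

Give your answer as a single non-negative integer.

Op 1: add_edge(B, A). Edges now: 1
Op 2: add_edge(D, A). Edges now: 2
Op 3: add_edge(E, A). Edges now: 3
Op 4: add_edge(D, C). Edges now: 4
Op 5: add_edge(E, C). Edges now: 5
Compute levels (Kahn BFS):
  sources (in-degree 0): B, D, E
  process B: level=0
    B->A: in-degree(A)=2, level(A)>=1
  process D: level=0
    D->A: in-degree(A)=1, level(A)>=1
    D->C: in-degree(C)=1, level(C)>=1
  process E: level=0
    E->A: in-degree(A)=0, level(A)=1, enqueue
    E->C: in-degree(C)=0, level(C)=1, enqueue
  process A: level=1
  process C: level=1
All levels: A:1, B:0, C:1, D:0, E:0
max level = 1

Answer: 1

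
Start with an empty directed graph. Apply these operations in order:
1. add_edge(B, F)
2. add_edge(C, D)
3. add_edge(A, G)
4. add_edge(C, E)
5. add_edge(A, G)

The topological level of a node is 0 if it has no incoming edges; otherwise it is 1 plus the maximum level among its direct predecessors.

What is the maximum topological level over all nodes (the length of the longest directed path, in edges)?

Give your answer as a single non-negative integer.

Op 1: add_edge(B, F). Edges now: 1
Op 2: add_edge(C, D). Edges now: 2
Op 3: add_edge(A, G). Edges now: 3
Op 4: add_edge(C, E). Edges now: 4
Op 5: add_edge(A, G) (duplicate, no change). Edges now: 4
Compute levels (Kahn BFS):
  sources (in-degree 0): A, B, C
  process A: level=0
    A->G: in-degree(G)=0, level(G)=1, enqueue
  process B: level=0
    B->F: in-degree(F)=0, level(F)=1, enqueue
  process C: level=0
    C->D: in-degree(D)=0, level(D)=1, enqueue
    C->E: in-degree(E)=0, level(E)=1, enqueue
  process G: level=1
  process F: level=1
  process D: level=1
  process E: level=1
All levels: A:0, B:0, C:0, D:1, E:1, F:1, G:1
max level = 1

Answer: 1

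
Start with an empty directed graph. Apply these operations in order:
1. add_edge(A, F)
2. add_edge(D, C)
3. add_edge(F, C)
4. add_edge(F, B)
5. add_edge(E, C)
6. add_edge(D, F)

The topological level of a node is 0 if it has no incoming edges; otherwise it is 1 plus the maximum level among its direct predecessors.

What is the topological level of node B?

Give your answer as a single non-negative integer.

Op 1: add_edge(A, F). Edges now: 1
Op 2: add_edge(D, C). Edges now: 2
Op 3: add_edge(F, C). Edges now: 3
Op 4: add_edge(F, B). Edges now: 4
Op 5: add_edge(E, C). Edges now: 5
Op 6: add_edge(D, F). Edges now: 6
Compute levels (Kahn BFS):
  sources (in-degree 0): A, D, E
  process A: level=0
    A->F: in-degree(F)=1, level(F)>=1
  process D: level=0
    D->C: in-degree(C)=2, level(C)>=1
    D->F: in-degree(F)=0, level(F)=1, enqueue
  process E: level=0
    E->C: in-degree(C)=1, level(C)>=1
  process F: level=1
    F->B: in-degree(B)=0, level(B)=2, enqueue
    F->C: in-degree(C)=0, level(C)=2, enqueue
  process B: level=2
  process C: level=2
All levels: A:0, B:2, C:2, D:0, E:0, F:1
level(B) = 2

Answer: 2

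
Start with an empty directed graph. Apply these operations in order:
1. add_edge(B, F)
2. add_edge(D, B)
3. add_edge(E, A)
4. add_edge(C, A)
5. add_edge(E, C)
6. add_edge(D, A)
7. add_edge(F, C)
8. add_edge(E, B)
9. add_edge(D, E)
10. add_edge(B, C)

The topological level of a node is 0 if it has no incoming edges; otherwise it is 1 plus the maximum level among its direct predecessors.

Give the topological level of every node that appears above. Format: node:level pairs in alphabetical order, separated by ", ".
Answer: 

Op 1: add_edge(B, F). Edges now: 1
Op 2: add_edge(D, B). Edges now: 2
Op 3: add_edge(E, A). Edges now: 3
Op 4: add_edge(C, A). Edges now: 4
Op 5: add_edge(E, C). Edges now: 5
Op 6: add_edge(D, A). Edges now: 6
Op 7: add_edge(F, C). Edges now: 7
Op 8: add_edge(E, B). Edges now: 8
Op 9: add_edge(D, E). Edges now: 9
Op 10: add_edge(B, C). Edges now: 10
Compute levels (Kahn BFS):
  sources (in-degree 0): D
  process D: level=0
    D->A: in-degree(A)=2, level(A)>=1
    D->B: in-degree(B)=1, level(B)>=1
    D->E: in-degree(E)=0, level(E)=1, enqueue
  process E: level=1
    E->A: in-degree(A)=1, level(A)>=2
    E->B: in-degree(B)=0, level(B)=2, enqueue
    E->C: in-degree(C)=2, level(C)>=2
  process B: level=2
    B->C: in-degree(C)=1, level(C)>=3
    B->F: in-degree(F)=0, level(F)=3, enqueue
  process F: level=3
    F->C: in-degree(C)=0, level(C)=4, enqueue
  process C: level=4
    C->A: in-degree(A)=0, level(A)=5, enqueue
  process A: level=5
All levels: A:5, B:2, C:4, D:0, E:1, F:3

Answer: A:5, B:2, C:4, D:0, E:1, F:3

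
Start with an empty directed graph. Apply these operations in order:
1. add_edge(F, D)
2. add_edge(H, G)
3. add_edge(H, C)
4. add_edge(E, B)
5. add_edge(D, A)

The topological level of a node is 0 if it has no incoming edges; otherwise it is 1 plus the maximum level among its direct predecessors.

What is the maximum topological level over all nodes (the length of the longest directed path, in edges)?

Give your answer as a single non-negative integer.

Answer: 2

Derivation:
Op 1: add_edge(F, D). Edges now: 1
Op 2: add_edge(H, G). Edges now: 2
Op 3: add_edge(H, C). Edges now: 3
Op 4: add_edge(E, B). Edges now: 4
Op 5: add_edge(D, A). Edges now: 5
Compute levels (Kahn BFS):
  sources (in-degree 0): E, F, H
  process E: level=0
    E->B: in-degree(B)=0, level(B)=1, enqueue
  process F: level=0
    F->D: in-degree(D)=0, level(D)=1, enqueue
  process H: level=0
    H->C: in-degree(C)=0, level(C)=1, enqueue
    H->G: in-degree(G)=0, level(G)=1, enqueue
  process B: level=1
  process D: level=1
    D->A: in-degree(A)=0, level(A)=2, enqueue
  process C: level=1
  process G: level=1
  process A: level=2
All levels: A:2, B:1, C:1, D:1, E:0, F:0, G:1, H:0
max level = 2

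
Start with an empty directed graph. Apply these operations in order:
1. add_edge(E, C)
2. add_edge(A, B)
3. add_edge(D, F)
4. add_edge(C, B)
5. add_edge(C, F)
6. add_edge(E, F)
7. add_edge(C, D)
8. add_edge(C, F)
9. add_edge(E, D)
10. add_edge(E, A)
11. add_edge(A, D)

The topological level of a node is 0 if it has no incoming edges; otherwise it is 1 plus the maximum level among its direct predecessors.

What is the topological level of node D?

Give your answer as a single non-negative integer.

Op 1: add_edge(E, C). Edges now: 1
Op 2: add_edge(A, B). Edges now: 2
Op 3: add_edge(D, F). Edges now: 3
Op 4: add_edge(C, B). Edges now: 4
Op 5: add_edge(C, F). Edges now: 5
Op 6: add_edge(E, F). Edges now: 6
Op 7: add_edge(C, D). Edges now: 7
Op 8: add_edge(C, F) (duplicate, no change). Edges now: 7
Op 9: add_edge(E, D). Edges now: 8
Op 10: add_edge(E, A). Edges now: 9
Op 11: add_edge(A, D). Edges now: 10
Compute levels (Kahn BFS):
  sources (in-degree 0): E
  process E: level=0
    E->A: in-degree(A)=0, level(A)=1, enqueue
    E->C: in-degree(C)=0, level(C)=1, enqueue
    E->D: in-degree(D)=2, level(D)>=1
    E->F: in-degree(F)=2, level(F)>=1
  process A: level=1
    A->B: in-degree(B)=1, level(B)>=2
    A->D: in-degree(D)=1, level(D)>=2
  process C: level=1
    C->B: in-degree(B)=0, level(B)=2, enqueue
    C->D: in-degree(D)=0, level(D)=2, enqueue
    C->F: in-degree(F)=1, level(F)>=2
  process B: level=2
  process D: level=2
    D->F: in-degree(F)=0, level(F)=3, enqueue
  process F: level=3
All levels: A:1, B:2, C:1, D:2, E:0, F:3
level(D) = 2

Answer: 2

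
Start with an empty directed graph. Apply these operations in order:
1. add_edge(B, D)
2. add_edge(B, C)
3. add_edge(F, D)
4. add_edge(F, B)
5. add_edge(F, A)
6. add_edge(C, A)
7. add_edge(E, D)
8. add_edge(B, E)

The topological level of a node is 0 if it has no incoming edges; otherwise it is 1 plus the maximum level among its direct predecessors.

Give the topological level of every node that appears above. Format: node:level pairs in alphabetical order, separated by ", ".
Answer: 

Op 1: add_edge(B, D). Edges now: 1
Op 2: add_edge(B, C). Edges now: 2
Op 3: add_edge(F, D). Edges now: 3
Op 4: add_edge(F, B). Edges now: 4
Op 5: add_edge(F, A). Edges now: 5
Op 6: add_edge(C, A). Edges now: 6
Op 7: add_edge(E, D). Edges now: 7
Op 8: add_edge(B, E). Edges now: 8
Compute levels (Kahn BFS):
  sources (in-degree 0): F
  process F: level=0
    F->A: in-degree(A)=1, level(A)>=1
    F->B: in-degree(B)=0, level(B)=1, enqueue
    F->D: in-degree(D)=2, level(D)>=1
  process B: level=1
    B->C: in-degree(C)=0, level(C)=2, enqueue
    B->D: in-degree(D)=1, level(D)>=2
    B->E: in-degree(E)=0, level(E)=2, enqueue
  process C: level=2
    C->A: in-degree(A)=0, level(A)=3, enqueue
  process E: level=2
    E->D: in-degree(D)=0, level(D)=3, enqueue
  process A: level=3
  process D: level=3
All levels: A:3, B:1, C:2, D:3, E:2, F:0

Answer: A:3, B:1, C:2, D:3, E:2, F:0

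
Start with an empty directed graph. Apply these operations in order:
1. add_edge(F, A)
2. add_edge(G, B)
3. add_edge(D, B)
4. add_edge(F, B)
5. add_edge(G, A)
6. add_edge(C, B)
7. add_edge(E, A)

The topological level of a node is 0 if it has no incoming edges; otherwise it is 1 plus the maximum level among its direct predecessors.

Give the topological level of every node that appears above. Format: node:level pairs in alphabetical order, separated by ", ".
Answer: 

Op 1: add_edge(F, A). Edges now: 1
Op 2: add_edge(G, B). Edges now: 2
Op 3: add_edge(D, B). Edges now: 3
Op 4: add_edge(F, B). Edges now: 4
Op 5: add_edge(G, A). Edges now: 5
Op 6: add_edge(C, B). Edges now: 6
Op 7: add_edge(E, A). Edges now: 7
Compute levels (Kahn BFS):
  sources (in-degree 0): C, D, E, F, G
  process C: level=0
    C->B: in-degree(B)=3, level(B)>=1
  process D: level=0
    D->B: in-degree(B)=2, level(B)>=1
  process E: level=0
    E->A: in-degree(A)=2, level(A)>=1
  process F: level=0
    F->A: in-degree(A)=1, level(A)>=1
    F->B: in-degree(B)=1, level(B)>=1
  process G: level=0
    G->A: in-degree(A)=0, level(A)=1, enqueue
    G->B: in-degree(B)=0, level(B)=1, enqueue
  process A: level=1
  process B: level=1
All levels: A:1, B:1, C:0, D:0, E:0, F:0, G:0

Answer: A:1, B:1, C:0, D:0, E:0, F:0, G:0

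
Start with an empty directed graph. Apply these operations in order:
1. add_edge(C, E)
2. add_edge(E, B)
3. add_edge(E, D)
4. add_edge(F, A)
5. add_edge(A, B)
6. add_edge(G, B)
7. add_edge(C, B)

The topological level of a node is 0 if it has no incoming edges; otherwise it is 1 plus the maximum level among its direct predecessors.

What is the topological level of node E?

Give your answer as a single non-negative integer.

Answer: 1

Derivation:
Op 1: add_edge(C, E). Edges now: 1
Op 2: add_edge(E, B). Edges now: 2
Op 3: add_edge(E, D). Edges now: 3
Op 4: add_edge(F, A). Edges now: 4
Op 5: add_edge(A, B). Edges now: 5
Op 6: add_edge(G, B). Edges now: 6
Op 7: add_edge(C, B). Edges now: 7
Compute levels (Kahn BFS):
  sources (in-degree 0): C, F, G
  process C: level=0
    C->B: in-degree(B)=3, level(B)>=1
    C->E: in-degree(E)=0, level(E)=1, enqueue
  process F: level=0
    F->A: in-degree(A)=0, level(A)=1, enqueue
  process G: level=0
    G->B: in-degree(B)=2, level(B)>=1
  process E: level=1
    E->B: in-degree(B)=1, level(B)>=2
    E->D: in-degree(D)=0, level(D)=2, enqueue
  process A: level=1
    A->B: in-degree(B)=0, level(B)=2, enqueue
  process D: level=2
  process B: level=2
All levels: A:1, B:2, C:0, D:2, E:1, F:0, G:0
level(E) = 1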